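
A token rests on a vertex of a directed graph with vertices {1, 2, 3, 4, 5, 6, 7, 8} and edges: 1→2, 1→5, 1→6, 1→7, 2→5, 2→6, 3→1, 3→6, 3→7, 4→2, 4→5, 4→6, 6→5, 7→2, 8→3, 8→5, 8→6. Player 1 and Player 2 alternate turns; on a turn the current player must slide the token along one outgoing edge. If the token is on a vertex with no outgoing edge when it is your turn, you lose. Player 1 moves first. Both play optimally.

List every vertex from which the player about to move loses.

Use the standard recursion: the mover loses at a terminal position; elsewhere, the mover wins exactly when some move hands the opponent an L position.
Every edge goes from a vertex to one that appears earlier in the order 5, 6, 2, 7, 4, 1, 3, 8, so processing vertices in that order labels each vertex after all of its successors.
5: no outgoing edge → L
6: →5(L), so W
2: →5(L), so W
7: →2(W) only, which is W, so L
4: →5(L), so W
1: →7(L), so W
3: →7(L), so W
8: →5(L), so W
The losing starting vertices are exactly the entries labelled L in this table (2 of them).

5, 7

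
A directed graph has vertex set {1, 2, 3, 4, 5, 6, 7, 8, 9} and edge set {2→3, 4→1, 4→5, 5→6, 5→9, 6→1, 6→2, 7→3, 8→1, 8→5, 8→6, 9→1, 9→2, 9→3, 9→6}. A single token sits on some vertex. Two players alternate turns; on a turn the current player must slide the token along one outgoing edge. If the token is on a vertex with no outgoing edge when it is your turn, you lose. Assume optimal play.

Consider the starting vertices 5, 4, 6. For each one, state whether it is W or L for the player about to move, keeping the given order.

Use the standard recursion: the mover loses at a terminal position; elsewhere, the mover wins exactly when some move hands the opponent an L position.
Every edge goes from a vertex to one that appears earlier in the order 1, 3, 2, 6, 7, 9, 5, 4, 8, so processing vertices in that order labels each vertex after all of its successors.
1: no outgoing edge → L
3: no outgoing edge → L
2: W (go to 3, an L position)
6: W (go to 1, an L position)
7: W (go to 3, an L position)
9: W (go to 3, an L position)
5: L (options 9(W), 6(W) are all W)
4: W (go to 5, an L position)
8: W (go to 5, an L position)

5: L, 4: W, 6: W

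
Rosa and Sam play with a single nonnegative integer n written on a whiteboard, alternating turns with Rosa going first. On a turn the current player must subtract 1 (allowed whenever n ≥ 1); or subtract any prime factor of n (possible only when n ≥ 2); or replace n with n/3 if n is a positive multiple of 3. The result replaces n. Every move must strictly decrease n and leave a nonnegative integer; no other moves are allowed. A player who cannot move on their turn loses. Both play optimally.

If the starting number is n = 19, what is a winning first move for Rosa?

Move to 0.

Compute win/loss labels from the base case upward. A position with no move is L. Any other position is W if it can reach an L in one move, else L.
n=0: no move → L
n=1: can move to 0, which is L ⇒ W
n=2: can move to 0, which is L ⇒ W
n=3: can move to 0, which is L ⇒ W
n=4: moves to 2(W), 3(W); every one is W ⇒ L
n=5: can move to 0, which is L ⇒ W
n=6: can move to 4, which is L ⇒ W
n=7: can move to 0, which is L ⇒ W
n=8: moves to 6(W), 7(W); every one is W ⇒ L
n=9: can move to 8, which is L ⇒ W
n=10: can move to 8, which is L ⇒ W
n=11: can move to 0, which is L ⇒ W
n=12: can move to 4, which is L ⇒ W
n=13: can move to 0, which is L ⇒ W
n=14: moves to 7(W), 12(W), 13(W); every one is W ⇒ L
n=15: can move to 14, which is L ⇒ W
n=16: can move to 14, which is L ⇒ W
n=17: can move to 0, which is L ⇒ W
n=18: moves to 6(W), 15(W), 16(W), 17(W); every one is W ⇒ L
n=19: can move to 0, which is L ⇒ W
From 19, the L positions reachable in one move are: 0, 18. Any move reaching one of these is winning.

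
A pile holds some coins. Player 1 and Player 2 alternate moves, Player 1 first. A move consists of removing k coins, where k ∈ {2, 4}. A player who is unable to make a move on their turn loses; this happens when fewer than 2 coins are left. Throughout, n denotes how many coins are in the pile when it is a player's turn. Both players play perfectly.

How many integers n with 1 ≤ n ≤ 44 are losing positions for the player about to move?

15

Work bottom-up. With no move the player to move loses. Otherwise the position is W if at least one move leads to an L position for the opponent, and L if every move leads to a W.
n=0: no move → L
n=1: no move → L
n=2: W (go to 0, an L position)
n=3: W (go to 1, an L position)
n=4: W (go to 0, an L position)
n=5: W (go to 1, an L position)
n=6: L (options 4(W), 2(W) are all W)
n=7: L (options 5(W), 3(W) are all W)
n=8: W (go to 6, an L position)
n=9: W (go to 7, an L position)
n=10: W (go to 6, an L position)
n=11: W (go to 7, an L position)
n=12: L (options 10(W), 8(W) are all W)
n=13: L (options 11(W), 9(W) are all W)
n=14: W (go to 12, an L position)
n=15: W (go to 13, an L position)
n=16: W (go to 12, an L position)
n=17: W (go to 13, an L position)
n=18: L (options 16(W), 14(W) are all W)
n=19: L (options 17(W), 15(W) are all W)
n=20: W (go to 18, an L position)
n=21: W (go to 19, an L position)
n=22: W (go to 18, an L position)
n=23: W (go to 19, an L position)
n=24: L (options 22(W), 20(W) are all W)
n=25: L (options 23(W), 21(W) are all W)
n=26: W (go to 24, an L position)
n=27: W (go to 25, an L position)
n=28: W (go to 24, an L position)
n=29: W (go to 25, an L position)
n=30: L (options 28(W), 26(W) are all W)
n=31: L (options 29(W), 27(W) are all W)
n=32: W (go to 30, an L position)
n=33: W (go to 31, an L position)
n=34: W (go to 30, an L position)
n=35: W (go to 31, an L position)
n=36: L (options 34(W), 32(W) are all W)
n=37: L (options 35(W), 33(W) are all W)
n=38: W (go to 36, an L position)
n=39: W (go to 37, an L position)
n=40: W (go to 36, an L position)
n=41: W (go to 37, an L position)
n=42: L (options 40(W), 38(W) are all W)
n=43: L (options 41(W), 39(W) are all W)
n=44: W (go to 42, an L position)
L entries with 1 ≤ n ≤ 44 (n=0 is outside the asked range and is not counted): n = 1, 6, 7, 12, 13, 18, 19, 24, 25, 30, 31, 36, 37, 42, 43; that makes 15.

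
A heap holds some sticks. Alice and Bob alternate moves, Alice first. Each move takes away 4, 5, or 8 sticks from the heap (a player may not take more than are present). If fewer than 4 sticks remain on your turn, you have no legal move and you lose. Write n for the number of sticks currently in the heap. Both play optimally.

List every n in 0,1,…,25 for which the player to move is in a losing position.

0, 1, 2, 3, 12, 13, 14, 15, 24, 25

Build the W/L table. Terminal = L. A non-terminal position is W if it has a move to some L; otherwise it is L.
n=0: no move → L
n=1: no move → L
n=2: no move → L
n=3: no move → L
n=4: →0(L), so W
n=5: →1(L), so W
n=6: →2(L), so W
n=7: →3(L), so W
n=8: →3(L), so W
n=9: →1(L), so W
n=10: →2(L), so W
n=11: →3(L), so W
n=12: →8(W), 7(W), 4(W) — all W, so L
n=13: →9(W), 8(W), 5(W) — all W, so L
n=14: →10(W), 9(W), 6(W) — all W, so L
n=15: →11(W), 10(W), 7(W) — all W, so L
n=16: →12(L), so W
n=17: →13(L), so W
n=18: →14(L), so W
n=19: →15(L), so W
n=20: →15(L), so W
n=21: →13(L), so W
n=22: →14(L), so W
n=23: →15(L), so W
n=24: →20(W), 19(W), 16(W) — all W, so L
n=25: →21(W), 20(W), 17(W) — all W, so L
The losing starting values of n are exactly the entries labelled L in this table (10 of them).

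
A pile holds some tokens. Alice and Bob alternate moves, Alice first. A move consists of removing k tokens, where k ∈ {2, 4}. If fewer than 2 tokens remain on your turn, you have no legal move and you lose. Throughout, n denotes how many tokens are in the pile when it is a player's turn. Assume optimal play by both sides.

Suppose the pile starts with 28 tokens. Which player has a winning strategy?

Alice wins.

Compute win/loss labels from the base case upward. A position with no move is L. Any other position is W if it can reach an L in one move, else L.
n=0: no move → L
n=1: no move → L
n=2: W (go to 0, an L position)
n=3: W (go to 1, an L position)
n=4: W (go to 0, an L position)
n=5: W (go to 1, an L position)
n=6: L (options 4(W), 2(W) are all W)
n=7: L (options 5(W), 3(W) are all W)
n=8: W (go to 6, an L position)
n=9: W (go to 7, an L position)
n=10: W (go to 6, an L position)
n=11: W (go to 7, an L position)
n=12: L (options 10(W), 8(W) are all W)
n=13: L (options 11(W), 9(W) are all W)
n=14: W (go to 12, an L position)
n=15: W (go to 13, an L position)
n=16: W (go to 12, an L position)
n=17: W (go to 13, an L position)
n=18: L (options 16(W), 14(W) are all W)
n=19: L (options 17(W), 15(W) are all W)
n=20: W (go to 18, an L position)
n=21: W (go to 19, an L position)
n=22: W (go to 18, an L position)
n=23: W (go to 19, an L position)
n=24: L (options 22(W), 20(W) are all W)
n=25: L (options 23(W), 21(W) are all W)
n=26: W (go to 24, an L position)
n=27: W (go to 25, an L position)
n=28: W (go to 24, an L position)
From 28 Alice can remove 4, leaving 24, reaching an L position.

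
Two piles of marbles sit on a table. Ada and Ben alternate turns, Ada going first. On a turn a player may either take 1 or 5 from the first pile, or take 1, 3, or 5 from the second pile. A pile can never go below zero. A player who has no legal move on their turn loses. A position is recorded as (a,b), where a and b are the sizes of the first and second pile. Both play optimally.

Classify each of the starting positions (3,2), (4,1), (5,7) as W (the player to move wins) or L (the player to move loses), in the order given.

(3,2): W, (4,1): W, (5,7): L

Compute win/loss labels from the base case upward. A position with no move is L. Any other position is W if it can reach an L in one move, else L.
No move ever increases a pile, so every position that can arise here has a ≤ 5 and b ≤ 7; it is enough to label the cells with 0 ≤ a ≤ 5 and 0 ≤ b ≤ 7.
Every move lowers a or b (never raises either), so fill the grid row by row in increasing a, and left to right within a row: each cell's successors are then already labelled.
      b=0  b=1  b=2  b=3  b=4  b=5  b=6  b=7
a=0:    L    W    L    W    L    W    L    W
a=1:    W    L    W    L    W    L    W    L
a=2:    L    W    L    W    L    W    L    W
a=3:    W    L    W    L    W    L    W    L
a=4:    L    W    L    W    L    W    L    W
a=5:    W    L    W    L    W    L    W    L
Cells with no legal move (terminal, hence L): (0,0).
The remaining L cells, each justified by listing all of its moves:
(0,2): →(0,1)(W) only, which is W, so L
(0,4): →(0,3)(W), (0,1)(W) — all W, so L
(0,6): →(0,5)(W), (0,3)(W), (0,1)(W) — all W, so L
(1,1): →(0,1)(W), (1,0)(W) — all W, so L
(1,3): →(0,3)(W), (1,2)(W), (1,0)(W) — all W, so L
(1,5): →(0,5)(W), (1,4)(W), (1,2)(W), (1,0)(W) — all W, so L
(1,7): →(0,7)(W), (1,6)(W), (1,4)(W), (1,2)(W) — all W, so L
(2,0): →(1,0)(W) only, which is W, so L
(2,2): →(1,2)(W), (2,1)(W) — all W, so L
(2,4): →(1,4)(W), (2,3)(W), (2,1)(W) — all W, so L
(2,6): →(1,6)(W), (2,5)(W), (2,3)(W), (2,1)(W) — all W, so L
(3,1): →(2,1)(W), (3,0)(W) — all W, so L
(3,3): →(2,3)(W), (3,2)(W), (3,0)(W) — all W, so L
(3,5): →(2,5)(W), (3,4)(W), (3,2)(W), (3,0)(W) — all W, so L
(3,7): →(2,7)(W), (3,6)(W), (3,4)(W), (3,2)(W) — all W, so L
(4,0): →(3,0)(W) only, which is W, so L
(4,2): →(3,2)(W), (4,1)(W) — all W, so L
(4,4): →(3,4)(W), (4,3)(W), (4,1)(W) — all W, so L
(4,6): →(3,6)(W), (4,5)(W), (4,3)(W), (4,1)(W) — all W, so L
(5,1): →(4,1)(W), (0,1)(W), (5,0)(W) — all W, so L
(5,3): →(4,3)(W), (0,3)(W), (5,2)(W), (5,0)(W) — all W, so L
(5,5): →(4,5)(W), (0,5)(W), (5,4)(W), (5,2)(W), (5,0)(W) — all W, so L
(5,7): →(4,7)(W), (0,7)(W), (5,6)(W), (5,4)(W), (5,2)(W) — all W, so L
Every other cell has at least one move into one of the L cells above, so it is W.
(3,2): the move to (2,2) reaches an L cell, so W
(4,1): the move to (3,1) reaches an L cell, so W
(5,7): one of the L cells justified above, so L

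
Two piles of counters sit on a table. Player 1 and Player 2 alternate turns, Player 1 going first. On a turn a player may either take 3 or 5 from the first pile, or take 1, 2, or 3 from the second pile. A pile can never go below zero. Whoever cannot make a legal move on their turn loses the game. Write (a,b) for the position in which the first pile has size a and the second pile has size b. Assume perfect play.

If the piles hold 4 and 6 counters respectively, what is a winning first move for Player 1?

Classify positions by backward induction: terminal positions (no move available) are L. From any other position, the mover wins iff some move reaches an L.
No move ever increases a pile, so every position that can arise here has a ≤ 4 and b ≤ 6; it is enough to label the cells with 0 ≤ a ≤ 4 and 0 ≤ b ≤ 6.
Every move lowers a or b (never raises either), so fill the grid row by row in increasing a, and left to right within a row: each cell's successors are then already labelled.
      b=0  b=1  b=2  b=3  b=4  b=5  b=6
a=0:    L    W    W    W    L    W    W
a=1:    L    W    W    W    L    W    W
a=2:    L    W    W    W    L    W    W
a=3:    W    L    W    W    W    L    W
a=4:    W    L    W    W    W    L    W
Cells with no legal move (terminal, hence L): (0,0), (1,0), (2,0).
The remaining L cells, each justified by listing all of its moves:
(0,4): only reaches (0,3)(W), (0,2)(W), (0,1)(W), all W → L
(1,4): only reaches (1,3)(W), (1,2)(W), (1,1)(W), all W → L
(2,4): only reaches (2,3)(W), (2,2)(W), (2,1)(W), all W → L
(3,1): only reaches (0,1)(W), (3,0)(W), all W → L
(3,5): only reaches (0,5)(W), (3,4)(W), (3,3)(W), (3,2)(W), all W → L
(4,1): only reaches (1,1)(W), (4,0)(W), all W → L
(4,5): only reaches (1,5)(W), (4,4)(W), (4,3)(W), (4,2)(W), all W → L
Every other cell has at least one move into one of the L cells above, so it is W.
From (4,6), the L positions reachable in one move are: (4,5).

Move to (4,5).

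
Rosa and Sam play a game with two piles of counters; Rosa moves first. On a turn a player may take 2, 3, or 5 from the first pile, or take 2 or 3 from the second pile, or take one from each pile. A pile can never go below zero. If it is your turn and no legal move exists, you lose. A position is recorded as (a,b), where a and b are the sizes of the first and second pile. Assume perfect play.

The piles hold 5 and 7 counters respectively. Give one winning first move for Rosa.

Move to (3,7).

Build the W/L table. Terminal = L. A non-terminal position is W if it has a move to some L; otherwise it is L.
No move ever increases a pile, so every position that can arise here has a ≤ 5 and b ≤ 7; it is enough to label the cells with 0 ≤ a ≤ 5 and 0 ≤ b ≤ 7.
Every move lowers a or b (never raises either), so fill the grid row by row in increasing a, and left to right within a row: each cell's successors are then already labelled.
      b=0  b=1  b=2  b=3  b=4  b=5  b=6  b=7
a=0:    L    L    W    W    W    L    L    W
a=1:    L    W    W    W    L    L    W    W
a=2:    W    W    L    L    W    W    W    L
a=3:    W    W    L    W    W    W    W    L
a=4:    W    L    W    W    W    W    L    W
a=5:    W    W    W    W    L    W    W    W
Cells with no legal move (terminal, hence L): (0,0), (0,1), (1,0).
The remaining L cells, each justified by listing all of its moves:
(0,5): only reaches (0,3)(W), (0,2)(W), all W → L
(0,6): only reaches (0,4)(W), (0,3)(W), all W → L
(1,4): only reaches (1,2)(W), (1,1)(W), (0,3)(W), all W → L
(1,5): only reaches (1,3)(W), (1,2)(W), (0,4)(W), all W → L
(2,2): only reaches (0,2)(W), (2,0)(W), (1,1)(W), all W → L
(2,3): only reaches (0,3)(W), (2,1)(W), (2,0)(W), (1,2)(W), all W → L
(2,7): only reaches (0,7)(W), (2,5)(W), (2,4)(W), (1,6)(W), all W → L
(3,2): only reaches (1,2)(W), (0,2)(W), (3,0)(W), (2,1)(W), all W → L
(3,7): only reaches (1,7)(W), (0,7)(W), (3,5)(W), (3,4)(W), (2,6)(W), all W → L
(4,1): only reaches (2,1)(W), (1,1)(W), (3,0)(W), all W → L
(4,6): only reaches (2,6)(W), (1,6)(W), (4,4)(W), (4,3)(W), (3,5)(W), all W → L
(5,4): only reaches (3,4)(W), (2,4)(W), (0,4)(W), (5,2)(W), (5,1)(W), (4,3)(W), all W → L
Every other cell has at least one move into one of the L cells above, so it is W.
From (5,7), the L positions reachable in one move are: (3,7), (2,7), (5,4), (4,6). Any move reaching one of these is winning.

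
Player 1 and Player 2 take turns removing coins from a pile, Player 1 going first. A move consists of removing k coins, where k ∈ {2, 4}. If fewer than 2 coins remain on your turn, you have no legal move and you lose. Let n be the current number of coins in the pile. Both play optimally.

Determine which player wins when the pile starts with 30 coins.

Label each position W (a win for the player to move) or L (a loss). A position with no legal move is L; any other position is W exactly when some move reaches an L, and L when every move reaches a W.
n=0: no move → L
n=1: no move → L
n=2: →0(L), so W
n=3: →1(L), so W
n=4: →0(L), so W
n=5: →1(L), so W
n=6: →4(W), 2(W) — all W, so L
n=7: →5(W), 3(W) — all W, so L
n=8: →6(L), so W
n=9: →7(L), so W
n=10: →6(L), so W
n=11: →7(L), so W
n=12: →10(W), 8(W) — all W, so L
n=13: →11(W), 9(W) — all W, so L
n=14: →12(L), so W
n=15: →13(L), so W
n=16: →12(L), so W
n=17: →13(L), so W
n=18: →16(W), 14(W) — all W, so L
n=19: →17(W), 15(W) — all W, so L
n=20: →18(L), so W
n=21: →19(L), so W
n=22: →18(L), so W
n=23: →19(L), so W
n=24: →22(W), 20(W) — all W, so L
n=25: →23(W), 21(W) — all W, so L
n=26: →24(L), so W
n=27: →25(L), so W
n=28: →24(L), so W
n=29: →25(L), so W
n=30: →28(W), 26(W) — all W, so L
The starting position 30 is L: whatever Player 1 does, the opponent receives a W position.

Player 2 wins.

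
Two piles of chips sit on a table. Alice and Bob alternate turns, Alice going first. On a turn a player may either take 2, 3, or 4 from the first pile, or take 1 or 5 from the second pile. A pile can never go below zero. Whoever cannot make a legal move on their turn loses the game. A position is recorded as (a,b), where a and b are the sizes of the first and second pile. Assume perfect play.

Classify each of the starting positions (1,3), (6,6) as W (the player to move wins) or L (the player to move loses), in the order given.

Classify positions by backward induction: terminal positions (no move available) are L. From any other position, the mover wins iff some move reaches an L.
No move ever increases a pile, so every position that can arise here has a ≤ 6 and b ≤ 6; it is enough to label the cells with 0 ≤ a ≤ 6 and 0 ≤ b ≤ 6.
Every move lowers a or b (never raises either), so fill the grid row by row in increasing a, and left to right within a row: each cell's successors are then already labelled.
      b=0  b=1  b=2  b=3  b=4  b=5  b=6
a=0:    L    W    L    W    L    W    L
a=1:    L    W    L    W    L    W    L
a=2:    W    L    W    L    W    L    W
a=3:    W    L    W    L    W    L    W
a=4:    W    W    W    W    W    W    W
a=5:    W    W    W    W    W    W    W
a=6:    L    W    L    W    L    W    L
Cells with no legal move (terminal, hence L): (0,0), (1,0).
The remaining L cells, each justified by listing all of its moves:
(0,2): the only move is to (0,1)(W), a W ⇒ L
(0,4): the only move is to (0,3)(W), a W ⇒ L
(0,6): moves to (0,5)(W), (0,1)(W); every one is W ⇒ L
(1,2): the only move is to (1,1)(W), a W ⇒ L
(1,4): the only move is to (1,3)(W), a W ⇒ L
(1,6): moves to (1,5)(W), (1,1)(W); every one is W ⇒ L
(2,1): moves to (0,1)(W), (2,0)(W); every one is W ⇒ L
(2,3): moves to (0,3)(W), (2,2)(W); every one is W ⇒ L
(2,5): moves to (0,5)(W), (2,4)(W), (2,0)(W); every one is W ⇒ L
(3,1): moves to (1,1)(W), (0,1)(W), (3,0)(W); every one is W ⇒ L
(3,3): moves to (1,3)(W), (0,3)(W), (3,2)(W); every one is W ⇒ L
(3,5): moves to (1,5)(W), (0,5)(W), (3,4)(W), (3,0)(W); every one is W ⇒ L
(6,0): moves to (4,0)(W), (3,0)(W), (2,0)(W); every one is W ⇒ L
(6,2): moves to (4,2)(W), (3,2)(W), (2,2)(W), (6,1)(W); every one is W ⇒ L
(6,4): moves to (4,4)(W), (3,4)(W), (2,4)(W), (6,3)(W); every one is W ⇒ L
(6,6): moves to (4,6)(W), (3,6)(W), (2,6)(W), (6,5)(W), (6,1)(W); every one is W ⇒ L
Every other cell has at least one move into one of the L cells above, so it is W.
(1,3): the move to (1,2) reaches an L cell, so W
(6,6): one of the L cells justified above, so L

(1,3): W, (6,6): L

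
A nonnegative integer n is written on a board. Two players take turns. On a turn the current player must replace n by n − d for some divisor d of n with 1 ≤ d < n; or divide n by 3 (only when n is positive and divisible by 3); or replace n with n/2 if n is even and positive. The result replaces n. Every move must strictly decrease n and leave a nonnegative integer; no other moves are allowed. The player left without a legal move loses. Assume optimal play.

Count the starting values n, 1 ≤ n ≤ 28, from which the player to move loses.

12

Build the W/L table. Terminal = L. A non-terminal position is W if it has a move to some L; otherwise it is L.
n=0: no move → L
n=1: no move → L
n=2: W (go to 1, an L position)
n=3: W (go to 1, an L position)
n=4: L (options 2(W), 3(W) are all W)
n=5: W (go to 4, an L position)
n=6: W (go to 4, an L position)
n=7: L (sole option 6(W) is W)
n=8: W (go to 4, an L position)
n=9: L (options 3(W), 6(W), 8(W) are all W)
n=10: W (go to 9, an L position)
n=11: L (sole option 10(W) is W)
n=12: W (go to 4, an L position)
n=13: L (sole option 12(W) is W)
n=14: W (go to 7, an L position)
n=15: L (options 5(W), 10(W), 12(W), 14(W) are all W)
n=16: W (go to 15, an L position)
n=17: L (sole option 16(W) is W)
n=18: W (go to 9, an L position)
n=19: L (sole option 18(W) is W)
n=20: W (go to 15, an L position)
n=21: W (go to 7, an L position)
n=22: W (go to 11, an L position)
n=23: L (sole option 22(W) is W)
n=24: W (go to 23, an L position)
n=25: L (options 20(W), 24(W) are all W)
n=26: W (go to 13, an L position)
n=27: W (go to 9, an L position)
n=28: L (options 14(W), 21(W), 24(W), 26(W), 27(W) are all W)
L entries with 1 ≤ n ≤ 28 (n=0 is outside the asked range and is not counted): n = 1, 4, 7, 9, 11, 13, 15, 17, 19, 23, 25, 28; that makes 12.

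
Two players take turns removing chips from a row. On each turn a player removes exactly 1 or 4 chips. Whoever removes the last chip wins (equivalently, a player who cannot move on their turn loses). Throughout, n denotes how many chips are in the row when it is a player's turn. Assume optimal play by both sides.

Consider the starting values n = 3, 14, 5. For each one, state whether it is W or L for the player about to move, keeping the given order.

Classify positions by backward induction: terminal positions (no move available) are L. From any other position, the mover wins iff some move reaches an L.
n=0: no move → L
n=1: →0(L), so W
n=2: →1(W) only, which is W, so L
n=3: →2(L), so W
n=4: →0(L), so W
n=5: →4(W), 1(W) — all W, so L
n=6: →5(L), so W
n=7: →6(W), 3(W) — all W, so L
n=8: →7(L), so W
n=9: →5(L), so W
n=10: →9(W), 6(W) — all W, so L
n=11: →10(L), so W
n=12: →11(W), 8(W) — all W, so L
n=13: →12(L), so W
n=14: →10(L), so W

3: W, 14: W, 5: L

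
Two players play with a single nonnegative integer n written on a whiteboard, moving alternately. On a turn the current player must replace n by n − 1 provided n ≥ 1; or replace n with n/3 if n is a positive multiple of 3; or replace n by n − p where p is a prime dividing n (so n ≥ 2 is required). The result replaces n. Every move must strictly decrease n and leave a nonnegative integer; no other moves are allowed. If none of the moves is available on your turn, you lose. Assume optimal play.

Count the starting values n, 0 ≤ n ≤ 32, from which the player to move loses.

Build the W/L table. Terminal = L. A non-terminal position is W if it has a move to some L; otherwise it is L.
n=0: no move → L
n=1: W (go to 0, an L position)
n=2: W (go to 0, an L position)
n=3: W (go to 0, an L position)
n=4: L (options 2(W), 3(W) are all W)
n=5: W (go to 0, an L position)
n=6: W (go to 4, an L position)
n=7: W (go to 0, an L position)
n=8: L (options 6(W), 7(W) are all W)
n=9: W (go to 8, an L position)
n=10: W (go to 8, an L position)
n=11: W (go to 0, an L position)
n=12: W (go to 4, an L position)
n=13: W (go to 0, an L position)
n=14: L (options 7(W), 12(W), 13(W) are all W)
n=15: W (go to 14, an L position)
n=16: W (go to 14, an L position)
n=17: W (go to 0, an L position)
n=18: L (options 6(W), 15(W), 16(W), 17(W) are all W)
n=19: W (go to 0, an L position)
n=20: W (go to 18, an L position)
n=21: W (go to 14, an L position)
n=22: L (options 11(W), 20(W), 21(W) are all W)
n=23: W (go to 0, an L position)
n=24: W (go to 8, an L position)
n=25: L (options 20(W), 24(W) are all W)
n=26: W (go to 25, an L position)
n=27: L (options 9(W), 24(W), 26(W) are all W)
n=28: W (go to 27, an L position)
n=29: W (go to 0, an L position)
n=30: W (go to 25, an L position)
n=31: W (go to 0, an L position)
n=32: L (options 30(W), 31(W) are all W)
L entries with 0 ≤ n ≤ 32: n = 0, 4, 8, 14, 18, 22, 25, 27, 32; that makes 9.

9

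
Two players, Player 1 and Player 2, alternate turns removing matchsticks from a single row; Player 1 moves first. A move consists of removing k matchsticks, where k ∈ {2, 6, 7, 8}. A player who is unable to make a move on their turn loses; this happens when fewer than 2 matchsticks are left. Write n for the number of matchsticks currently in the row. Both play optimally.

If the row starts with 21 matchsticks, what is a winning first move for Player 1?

Remove 2, leaving 19.

Label each position W (a win for the player to move) or L (a loss). A position with no legal move is L; any other position is W exactly when some move reaches an L, and L when every move reaches a W.
n=0: no move → L
n=1: no move → L
n=2: can move to 0, which is L ⇒ W
n=3: can move to 1, which is L ⇒ W
n=4: the only move is to 2(W), a W ⇒ L
n=5: the only move is to 3(W), a W ⇒ L
n=6: can move to 4, which is L ⇒ W
n=7: can move to 5, which is L ⇒ W
n=8: can move to 1, which is L ⇒ W
n=9: can move to 1, which is L ⇒ W
n=10: can move to 4, which is L ⇒ W
n=11: can move to 5, which is L ⇒ W
n=12: can move to 5, which is L ⇒ W
n=13: can move to 5, which is L ⇒ W
n=14: moves to 12(W), 8(W), 7(W), 6(W); every one is W ⇒ L
n=15: moves to 13(W), 9(W), 8(W), 7(W); every one is W ⇒ L
n=16: can move to 14, which is L ⇒ W
n=17: can move to 15, which is L ⇒ W
n=18: moves to 16(W), 12(W), 11(W), 10(W); every one is W ⇒ L
n=19: moves to 17(W), 13(W), 12(W), 11(W); every one is W ⇒ L
n=20: can move to 18, which is L ⇒ W
n=21: can move to 19, which is L ⇒ W
From 21, the L positions reachable in one move are: 19, 15, 14. Any move reaching one of these is winning.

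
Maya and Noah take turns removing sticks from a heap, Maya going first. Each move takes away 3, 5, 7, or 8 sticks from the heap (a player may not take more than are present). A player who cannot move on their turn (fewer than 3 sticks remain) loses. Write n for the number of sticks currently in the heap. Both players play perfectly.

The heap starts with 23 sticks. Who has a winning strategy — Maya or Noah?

Noah wins.

Work bottom-up. With no move the player to move loses. Otherwise the position is W if at least one move leads to an L position for the opponent, and L if every move leads to a W.
n=0: no move → L
n=1: no move → L
n=2: no move → L
n=3: →0(L), so W
n=4: →1(L), so W
n=5: →2(L), so W
n=6: →1(L), so W
n=7: →2(L), so W
n=8: →1(L), so W
n=9: →2(L), so W
n=10: →2(L), so W
n=11: →8(W), 6(W), 4(W), 3(W) — all W, so L
n=12: →9(W), 7(W), 5(W), 4(W) — all W, so L
n=13: →10(W), 8(W), 6(W), 5(W) — all W, so L
n=14: →11(L), so W
n=15: →12(L), so W
n=16: →13(L), so W
n=17: →12(L), so W
n=18: →13(L), so W
n=19: →12(L), so W
n=20: →13(L), so W
n=21: →13(L), so W
n=22: →19(W), 17(W), 15(W), 14(W) — all W, so L
n=23: →20(W), 18(W), 16(W), 15(W) — all W, so L
Every move from 23 reaches a W position, so the mover loses.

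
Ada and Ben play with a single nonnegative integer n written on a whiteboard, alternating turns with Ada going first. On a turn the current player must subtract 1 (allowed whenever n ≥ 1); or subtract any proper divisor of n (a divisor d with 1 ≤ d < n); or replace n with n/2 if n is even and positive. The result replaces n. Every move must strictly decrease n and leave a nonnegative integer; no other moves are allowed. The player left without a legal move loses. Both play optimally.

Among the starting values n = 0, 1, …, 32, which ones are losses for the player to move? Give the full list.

0, 2, 5, 7, 9, 11, 13, 15, 17, 19, 21, 23, 25, 27, 29, 31

Positions with no move are L. A position that does have a move is losing for the player to move precisely when every available move leads to a winning position for the opponent. Fill in the labels:
n=0: no move → L
n=1: →0(L), so W
n=2: →1(W) only, which is W, so L
n=3: →2(L), so W
n=4: →2(L), so W
n=5: →4(W) only, which is W, so L
n=6: →5(L), so W
n=7: →6(W) only, which is W, so L
n=8: →7(L), so W
n=9: →6(W), 8(W) — all W, so L
n=10: →5(L), so W
n=11: →10(W) only, which is W, so L
n=12: →9(L), so W
n=13: →12(W) only, which is W, so L
n=14: →7(L), so W
n=15: →10(W), 12(W), 14(W) — all W, so L
n=16: →15(L), so W
n=17: →16(W) only, which is W, so L
n=18: →9(L), so W
n=19: →18(W) only, which is W, so L
n=20: →15(L), so W
n=21: →14(W), 18(W), 20(W) — all W, so L
n=22: →11(L), so W
n=23: →22(W) only, which is W, so L
n=24: →21(L), so W
n=25: →20(W), 24(W) — all W, so L
n=26: →13(L), so W
n=27: →18(W), 24(W), 26(W) — all W, so L
n=28: →21(L), so W
n=29: →28(W) only, which is W, so L
n=30: →15(L), so W
n=31: →30(W) only, which is W, so L
n=32: →31(L), so W
The losing starting values of n are exactly the entries labelled L in this table (16 of them).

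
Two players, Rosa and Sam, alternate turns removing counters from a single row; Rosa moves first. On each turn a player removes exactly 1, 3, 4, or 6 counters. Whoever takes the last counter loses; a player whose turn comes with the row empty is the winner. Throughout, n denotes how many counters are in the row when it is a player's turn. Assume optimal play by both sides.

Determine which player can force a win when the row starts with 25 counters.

Rosa wins.

Label each position W (a win for the player to move) or L (a loss). A position with no legal move is W; any other position is W exactly when some move reaches an L, and L when every move reaches a W.
n=0: no move; the opponent has just taken the last counter and therefore loses → W
n=1: L (sole option 0(W) is W)
n=2: W (go to 1, an L position)
n=3: L (options 2(W), 0(W) are all W)
n=4: W (go to 3, an L position)
n=5: W (go to 1, an L position)
n=6: W (go to 3, an L position)
n=7: W (go to 3, an L position)
n=8: L (options 7(W), 5(W), 4(W), 2(W) are all W)
n=9: W (go to 8, an L position)
n=10: L (options 9(W), 7(W), 6(W), 4(W) are all W)
n=11: W (go to 10, an L position)
n=12: W (go to 8, an L position)
n=13: W (go to 10, an L position)
n=14: W (go to 10, an L position)
n=15: L (options 14(W), 12(W), 11(W), 9(W) are all W)
n=16: W (go to 15, an L position)
n=17: L (options 16(W), 14(W), 13(W), 11(W) are all W)
n=18: W (go to 17, an L position)
n=19: W (go to 15, an L position)
n=20: W (go to 17, an L position)
n=21: W (go to 17, an L position)
n=22: L (options 21(W), 19(W), 18(W), 16(W) are all W)
n=23: W (go to 22, an L position)
n=24: L (options 23(W), 21(W), 20(W), 18(W) are all W)
n=25: W (go to 24, an L position)
The starting position 25 is W: Rosa should remove 1, leaving 24, handing over an L position.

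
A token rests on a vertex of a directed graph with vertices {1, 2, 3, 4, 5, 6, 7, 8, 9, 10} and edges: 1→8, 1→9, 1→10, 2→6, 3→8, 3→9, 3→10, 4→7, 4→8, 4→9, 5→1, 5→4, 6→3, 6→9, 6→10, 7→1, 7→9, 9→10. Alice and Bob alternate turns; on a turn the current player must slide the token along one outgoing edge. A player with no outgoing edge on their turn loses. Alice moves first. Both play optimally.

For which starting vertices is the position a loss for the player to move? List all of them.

2, 5, 7, 8, 10

Build the W/L table. Terminal = L. A non-terminal position is W if it has a move to some L; otherwise it is L.
Every edge goes from a vertex to one that appears earlier in the order 10, 8, 9, 1, 3, 7, 4, 5, 6, 2, so processing vertices in that order labels each vertex after all of its successors.
10: no outgoing edge → L
8: no outgoing edge → L
9: →10(L), so W
1: →8(L), so W
3: →8(L), so W
7: →1(W), 9(W) — all W, so L
4: →7(L), so W
5: →4(W), 1(W) — all W, so L
6: →10(L), so W
2: →6(W) only, which is W, so L
Reading off the rows marked L gives the requested list; there are 5 such vertices.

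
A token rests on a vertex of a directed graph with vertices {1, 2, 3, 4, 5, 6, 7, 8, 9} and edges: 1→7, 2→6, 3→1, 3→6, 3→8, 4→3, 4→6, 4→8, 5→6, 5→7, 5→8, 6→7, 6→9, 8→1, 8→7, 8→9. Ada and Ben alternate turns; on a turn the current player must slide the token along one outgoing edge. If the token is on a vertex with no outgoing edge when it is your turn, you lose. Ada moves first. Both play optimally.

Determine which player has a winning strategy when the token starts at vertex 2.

Label each position W (a win for the player to move) or L (a loss). A position with no legal move is L; any other position is W exactly when some move reaches an L, and L when every move reaches a W.
Every edge goes from a vertex to one that appears earlier in the order 7, 9, 6, 1, 8, 5, 3, 4, 2, so processing vertices in that order labels each vertex after all of its successors.
7: no outgoing edge → L
9: no outgoing edge → L
6: reaches L-position 9 → W
1: reaches L-position 7 → W
8: reaches L-position 9 → W
5: reaches L-position 7 → W
3: only reaches 8(W), 1(W), 6(W), all W → L
4: reaches L-position 3 → W
2: only reaches 6(W), which is W → L
Every move from 2 reaches a W position, so the mover loses.

Ben wins.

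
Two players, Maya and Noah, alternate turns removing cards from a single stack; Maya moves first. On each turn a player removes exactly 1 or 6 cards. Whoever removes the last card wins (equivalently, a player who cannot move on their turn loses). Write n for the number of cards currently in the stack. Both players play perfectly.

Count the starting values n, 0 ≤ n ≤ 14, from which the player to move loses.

7

Work bottom-up. With no move the player to move loses. Otherwise the position is W if at least one move leads to an L position for the opponent, and L if every move leads to a W.
n=0: no move → L
n=1: W (go to 0, an L position)
n=2: L (sole option 1(W) is W)
n=3: W (go to 2, an L position)
n=4: L (sole option 3(W) is W)
n=5: W (go to 4, an L position)
n=6: W (go to 0, an L position)
n=7: L (options 6(W), 1(W) are all W)
n=8: W (go to 7, an L position)
n=9: L (options 8(W), 3(W) are all W)
n=10: W (go to 9, an L position)
n=11: L (options 10(W), 5(W) are all W)
n=12: W (go to 11, an L position)
n=13: W (go to 7, an L position)
n=14: L (options 13(W), 8(W) are all W)
L entries with 0 ≤ n ≤ 14: n = 0, 2, 4, 7, 9, 11, 14; that makes 7.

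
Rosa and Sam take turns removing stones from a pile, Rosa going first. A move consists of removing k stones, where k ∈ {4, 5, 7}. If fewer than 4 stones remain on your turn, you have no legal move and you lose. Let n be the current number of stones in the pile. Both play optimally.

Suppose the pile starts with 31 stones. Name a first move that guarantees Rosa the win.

Remove 7, leaving 24.

Classify positions by backward induction: terminal positions (no move available) are L. From any other position, the mover wins iff some move reaches an L.
n=0: no move → L
n=1: no move → L
n=2: no move → L
n=3: no move → L
n=4: →0(L), so W
n=5: →1(L), so W
n=6: →2(L), so W
n=7: →3(L), so W
n=8: →3(L), so W
n=9: →2(L), so W
n=10: →3(L), so W
n=11: →7(W), 6(W), 4(W) — all W, so L
n=12: →8(W), 7(W), 5(W) — all W, so L
n=13: →9(W), 8(W), 6(W) — all W, so L
n=14: →10(W), 9(W), 7(W) — all W, so L
n=15: →11(L), so W
n=16: →12(L), so W
n=17: →13(L), so W
n=18: →14(L), so W
n=19: →14(L), so W
n=20: →13(L), so W
n=21: →14(L), so W
n=22: →18(W), 17(W), 15(W) — all W, so L
n=23: →19(W), 18(W), 16(W) — all W, so L
n=24: →20(W), 19(W), 17(W) — all W, so L
n=25: →21(W), 20(W), 18(W) — all W, so L
n=26: →22(L), so W
n=27: →23(L), so W
n=28: →24(L), so W
n=29: →25(L), so W
n=30: →25(L), so W
n=31: →24(L), so W
From 31, the L positions reachable in one move are: 24.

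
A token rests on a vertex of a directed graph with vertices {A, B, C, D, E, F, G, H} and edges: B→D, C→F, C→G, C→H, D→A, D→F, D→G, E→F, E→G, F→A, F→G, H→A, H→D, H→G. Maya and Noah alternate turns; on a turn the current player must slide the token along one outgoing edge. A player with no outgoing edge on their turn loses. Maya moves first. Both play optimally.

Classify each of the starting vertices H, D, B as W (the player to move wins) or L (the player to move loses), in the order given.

Work bottom-up. With no move the player to move loses. Otherwise the position is W if at least one move leads to an L position for the opponent, and L if every move leads to a W.
Every edge goes from a vertex to one that appears earlier in the order A, G, F, D, H, C, E, B, so processing vertices in that order labels each vertex after all of its successors.
A: no outgoing edge → L
G: no outgoing edge → L
F: →G(L), so W
D: →G(L), so W
H: →G(L), so W
C: →G(L), so W
E: →G(L), so W
B: →D(W) only, which is W, so L

H: W, D: W, B: L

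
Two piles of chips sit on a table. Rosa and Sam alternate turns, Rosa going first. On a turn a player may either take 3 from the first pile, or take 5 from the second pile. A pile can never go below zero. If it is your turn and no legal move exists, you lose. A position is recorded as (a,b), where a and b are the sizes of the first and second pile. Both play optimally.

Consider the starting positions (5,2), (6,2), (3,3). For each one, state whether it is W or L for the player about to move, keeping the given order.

Label each position W (a win for the player to move) or L (a loss). A position with no legal move is L; any other position is W exactly when some move reaches an L, and L when every move reaches a W.
No move ever increases a pile, so every position that can arise here has a ≤ 6 and b ≤ 3; it is enough to label the cells with 0 ≤ a ≤ 6 and 0 ≤ b ≤ 3.
Every move lowers a or b (never raises either), so fill the grid row by row in increasing a, and left to right within a row: each cell's successors are then already labelled.
      b=0  b=1  b=2  b=3
a=0:    L    L    L    L
a=1:    L    L    L    L
a=2:    L    L    L    L
a=3:    W    W    W    W
a=4:    W    W    W    W
a=5:    W    W    W    W
a=6:    L    L    L    L
Cells with no legal move (terminal, hence L): (0,0), (0,1), (0,2), (0,3), (1,0), (1,1), (1,2), (1,3), (2,0), (2,1), (2,2), (2,3).
The remaining L cells, each justified by listing all of its moves:
(6,0): only reaches (3,0)(W), which is W → L
(6,1): only reaches (3,1)(W), which is W → L
(6,2): only reaches (3,2)(W), which is W → L
(6,3): only reaches (3,3)(W), which is W → L
Every other cell has at least one move into one of the L cells above, so it is W.
(5,2): the move to (2,2) reaches an L cell, so W
(6,2): one of the L cells justified above, so L
(3,3): the move to (0,3) reaches an L cell, so W

(5,2): W, (6,2): L, (3,3): W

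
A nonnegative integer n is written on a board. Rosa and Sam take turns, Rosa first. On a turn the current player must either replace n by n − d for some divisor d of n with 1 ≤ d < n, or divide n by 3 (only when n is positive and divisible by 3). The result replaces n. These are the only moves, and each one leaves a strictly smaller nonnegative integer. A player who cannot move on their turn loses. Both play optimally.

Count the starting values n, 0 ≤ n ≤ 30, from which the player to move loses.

13

Work bottom-up. With no move the player to move loses. Otherwise the position is W if at least one move leads to an L position for the opponent, and L if every move leads to a W.
n=0: no move → L
n=1: no move → L
n=2: reaches L-position 1 → W
n=3: reaches L-position 1 → W
n=4: only reaches 2(W), 3(W), all W → L
n=5: reaches L-position 4 → W
n=6: reaches L-position 4 → W
n=7: only reaches 6(W), which is W → L
n=8: reaches L-position 4 → W
n=9: only reaches 3(W), 6(W), 8(W), all W → L
n=10: reaches L-position 9 → W
n=11: only reaches 10(W), which is W → L
n=12: reaches L-position 4 → W
n=13: only reaches 12(W), which is W → L
n=14: reaches L-position 7 → W
n=15: only reaches 5(W), 10(W), 12(W), 14(W), all W → L
n=16: reaches L-position 15 → W
n=17: only reaches 16(W), which is W → L
n=18: reaches L-position 9 → W
n=19: only reaches 18(W), which is W → L
n=20: reaches L-position 15 → W
n=21: reaches L-position 7 → W
n=22: reaches L-position 11 → W
n=23: only reaches 22(W), which is W → L
n=24: reaches L-position 23 → W
n=25: only reaches 20(W), 24(W), all W → L
n=26: reaches L-position 13 → W
n=27: reaches L-position 9 → W
n=28: only reaches 14(W), 21(W), 24(W), 26(W), 27(W), all W → L
n=29: reaches L-position 28 → W
n=30: reaches L-position 15 → W
L entries with 0 ≤ n ≤ 30: n = 0, 1, 4, 7, 9, 11, 13, 15, 17, 19, 23, 25, 28; that makes 13.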